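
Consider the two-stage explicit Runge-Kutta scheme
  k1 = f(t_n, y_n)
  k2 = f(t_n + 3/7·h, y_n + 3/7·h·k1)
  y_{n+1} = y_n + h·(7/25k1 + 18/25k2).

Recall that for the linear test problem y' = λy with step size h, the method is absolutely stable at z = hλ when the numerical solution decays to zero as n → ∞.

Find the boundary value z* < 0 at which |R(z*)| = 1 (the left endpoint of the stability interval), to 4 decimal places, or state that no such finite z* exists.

Test eqn y'=λy, z=hλ:
  k1=λy_n ⇒ h·k1=z·y_n;  k2=λ(1+3/7z)y_n ⇒ h·k2=z(1+3/7z)y_n
  y_{n+1}/y_n = 1 + 7/25z + 18/25z(1+3/7z) = 1 + z + 54/175z²
  Hence R(z) = 1 + z + 54/175z².

Find x<0 with |R(x)|<1.
x=-1.66: |R|=0.1903
R=1: x+54/175x²=0 ⇒ x=−175/54=-3.2407; min R=1−1/(4·54/175)=0.1898>−1
Confirm numerically:
  x=-3.162: |R|=0.92317 <1
  x=-2.686: |R|=0.54022 <1
  x=-2.011: |R|=0.23690 <1
  x=-3.631: |R|=1.43726 >1
  x=-3.265: |R|=1.02444 >1
Stable set (-3.2407, 0).

left endpoint -3.2407.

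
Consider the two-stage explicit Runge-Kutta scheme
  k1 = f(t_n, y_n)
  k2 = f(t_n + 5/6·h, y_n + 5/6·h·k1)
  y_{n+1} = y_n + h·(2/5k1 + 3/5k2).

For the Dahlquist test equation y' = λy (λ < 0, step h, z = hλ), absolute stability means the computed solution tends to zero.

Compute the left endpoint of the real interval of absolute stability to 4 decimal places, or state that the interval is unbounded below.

left endpoint -2.0000.

Test eqn y'=λy, z=hλ:
  k1=λy_n ⇒ h·k1=z·y_n;  k2=λ(1+5/6z)y_n ⇒ h·k2=z(1+5/6z)y_n
  y_{n+1}/y_n = 1 + 2/5z + 3/5z(1+5/6z) = 1 + z + 1/2z²
  so R(z) = 1 + z + 1/2z².

Find x<0 with |R(x)|<1.
x=-0.64: |R|=0.5648
R=1: x+1/2x²=0 ⇒ x=−2=-2.0000; min R=1−1/(4·1/2)=0.5000>−1
Confirm numerically:
  x=-1.974: |R|=0.97434 <1
  x=-1.944: |R|=0.94557 <1
  x=-1.724: |R|=0.76209 <1
  x=-1.329: |R|=0.55412 <1
  x=-2.432: |R|=1.52531 >1
  x=-2.103: |R|=1.10830 >1
Stable set (-2.0000, 0).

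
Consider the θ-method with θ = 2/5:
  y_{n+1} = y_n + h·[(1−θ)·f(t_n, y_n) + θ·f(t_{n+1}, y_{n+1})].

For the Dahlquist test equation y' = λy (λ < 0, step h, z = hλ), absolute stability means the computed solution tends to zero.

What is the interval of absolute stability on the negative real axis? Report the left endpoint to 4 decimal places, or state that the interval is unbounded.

Test eqn y'=λy, z=hλ:
  y_{n+1} = y_n + z·[3/5·y_n + 2/5·y_{n+1}] ⇒ (1 − 2/5z)y_{n+1} = (1 + 3/5z)y_n
  ⇒ R(z) = (1 + 3/5z)/(1 − 2/5z).

Boundary: |R(x)|=1, x<0.
x=-1.65: |R|=0.0060
R=−1: 1+3/5x = −1+2/5x ⇒ -1/5x=2 ⇒ x=2/(-1/5)=-10.0000
Confirm numerically:
  x=-8.139: |R|=0.91254 <1
  x=-7.134: |R|=0.85126 <1
  x=-6.940: |R|=0.83792 <1
  x=-10.576: |R|=1.02203 >1
  x=-10.273: |R|=1.01069 >1
  x=-10.098: |R|=1.00389 >1
Interval (-10.0000, 0).

(-10.0000, 0).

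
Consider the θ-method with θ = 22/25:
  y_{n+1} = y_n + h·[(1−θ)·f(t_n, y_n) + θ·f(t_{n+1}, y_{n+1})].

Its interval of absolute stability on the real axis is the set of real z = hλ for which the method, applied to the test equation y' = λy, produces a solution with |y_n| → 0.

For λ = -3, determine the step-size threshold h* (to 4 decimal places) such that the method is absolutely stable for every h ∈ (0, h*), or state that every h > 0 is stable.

unbounded; (−∞, 0). Any h>0 works for λ=-3.

Test eqn y'=λy, z=hλ:
  y_{n+1} = y_n + z·[3/25·y_n + 22/25·y_{n+1}] ⇒ (1 − 22/25z)y_{n+1} = (1 + 3/25z)y_n
  so R(z) = (1 + 3/25z)/(1 − 22/25z).

Find x<0 with |R(x)|<1.
x=-1.5: |R|=0.3534
x=-2: |R|=0.2754
x=-10: |R|=0.0204
x=-100: |R|=0.1236
θ=22/25≥1/2 ⇒ |1+3/25x|<|1−22/25x| ∀x<0 ⇒ unbounded interval.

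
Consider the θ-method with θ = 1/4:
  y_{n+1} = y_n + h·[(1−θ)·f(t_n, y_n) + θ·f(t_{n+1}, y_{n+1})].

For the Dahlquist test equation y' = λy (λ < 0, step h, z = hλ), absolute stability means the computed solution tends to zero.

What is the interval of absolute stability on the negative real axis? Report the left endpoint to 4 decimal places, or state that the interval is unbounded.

On y'=λy, z=hλ:
  y_{n+1} = y_n + z·[3/4·y_n + 1/4·y_{n+1}] ⇒ (1 − 1/4z)y_{n+1} = (1 + 3/4z)y_n
  ⇒ R(z) = (1 + 3/4z)/(1 − 1/4z).

Solve |R(x)|<1 on ℝ⁻.
x=-0.49: |R|=0.5635
R=−1: 1+3/4x = −1+1/4x ⇒ -1/2x=2 ⇒ x=2/(-1/2)=-4.0000
Confirm numerically:
  x=-3.768: |R|=0.94027 <1
  x=-3.742: |R|=0.93335 <1
  x=-3.673: |R|=0.91477 <1
  x=-4.580: |R|=1.13520 >1
  x=-4.547: |R|=1.12800 >1
  x=-4.162: |R|=1.03970 >1
Stable set (-4.0000, 0).

(-4.0000, 0).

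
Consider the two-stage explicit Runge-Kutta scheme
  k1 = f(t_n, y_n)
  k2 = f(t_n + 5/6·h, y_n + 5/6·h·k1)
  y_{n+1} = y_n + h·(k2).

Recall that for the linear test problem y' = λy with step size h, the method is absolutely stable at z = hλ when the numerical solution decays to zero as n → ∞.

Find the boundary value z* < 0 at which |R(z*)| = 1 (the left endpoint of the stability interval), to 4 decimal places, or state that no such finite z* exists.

Test eqn y'=λy, z=hλ:
  k1=λy_n ⇒ h·k1=z·y_n;  k2=λ(1+5/6z)y_n ⇒ h·k2=z(1+5/6z)y_n
  y_{n+1}/y_n = 1 + z(1+5/6z) = 1 + z + 5/6z²
  R(z) = 1 + z + 5/6z².

Need |R(x)|<1, x<0.
x=-1.44: |R|=1.2880
R=1: x+5/6x²=0 ⇒ x=−6/5=-1.2000; min R=1−1/(4·5/6)=0.7000>−1
Confirm numerically:
  x=-1.143: |R|=0.94571 <1
  x=-1.029: |R|=0.85337 <1
  x=-0.918: |R|=0.78427 <1
  x=-0.524: |R|=0.70481 <1
  x=-1.410: |R|=1.24675 >1
  x=-1.269: |R|=1.07297 >1
  x=-1.225: |R|=1.02552 >1
Interval (-1.2000, 0).

z* = -1.2000.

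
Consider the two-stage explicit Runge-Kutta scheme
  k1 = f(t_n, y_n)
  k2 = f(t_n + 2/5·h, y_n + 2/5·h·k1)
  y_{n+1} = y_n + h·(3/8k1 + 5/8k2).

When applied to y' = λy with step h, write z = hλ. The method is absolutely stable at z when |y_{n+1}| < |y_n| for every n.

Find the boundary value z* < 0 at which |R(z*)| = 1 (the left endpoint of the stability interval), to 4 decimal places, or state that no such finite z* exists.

left endpoint -4.0000.

With y'=λy (z=hλ):
  k1=λy_n ⇒ h·k1=z·y_n;  k2=λ(1+2/5z)y_n ⇒ h·k2=z(1+2/5z)y_n
  y_{n+1}/y_n = 1 + 3/8z + 5/8z(1+2/5z) = 1 + z + 1/4z²
  Hence R(z) = 1 + z + 1/4z².

Boundary: |R(x)|=1, x<0.
x=-0.9: |R|=0.3025
R=1: x+1/4x²=0 ⇒ x=−4=-4.0000; min R=1−1/(4·1/4)=0.0000>−1
Confirm numerically:
  x=-3.610: |R|=0.64802 <1
  x=-2.909: |R|=0.20657 <1
  x=-2.206: |R|=0.01061 <1
  x=-1.861: |R|=0.00483 <1
  x=-4.355: |R|=1.38651 >1
  x=-4.052: |R|=1.05268 >1
Stable set (-4.0000, 0).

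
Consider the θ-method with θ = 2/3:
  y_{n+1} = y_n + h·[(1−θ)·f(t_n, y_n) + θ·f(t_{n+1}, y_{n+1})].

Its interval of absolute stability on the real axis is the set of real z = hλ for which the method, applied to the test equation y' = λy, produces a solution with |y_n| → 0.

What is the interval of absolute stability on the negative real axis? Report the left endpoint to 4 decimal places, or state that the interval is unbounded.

interval (−∞, 0).

On y'=λy, z=hλ:
  y_{n+1} = y_n + z·[1/3·y_n + 2/3·y_{n+1}] ⇒ (1 − 2/3z)y_{n+1} = (1 + 1/3z)y_n
  R(z) = (1 + 1/3z)/(1 − 2/3z).

Find x<0 with |R(x)|<1.
x=-1.01: |R|=0.3964
x=-2: |R|=0.1429
x=-10: |R|=0.3043
x=-100: |R|=0.4778
θ=2/3≥1/2 ⇒ |1+1/3x|<|1−2/3x| ∀x<0 ⇒ stable on all of ℝ⁻.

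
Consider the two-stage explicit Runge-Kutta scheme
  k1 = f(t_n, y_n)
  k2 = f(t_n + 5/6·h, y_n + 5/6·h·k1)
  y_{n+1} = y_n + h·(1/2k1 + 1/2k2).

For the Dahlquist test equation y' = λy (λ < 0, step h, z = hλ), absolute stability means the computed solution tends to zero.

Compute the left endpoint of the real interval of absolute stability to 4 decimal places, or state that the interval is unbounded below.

On y'=λy, z=hλ:
  k1=λy_n ⇒ h·k1=z·y_n;  k2=λ(1+5/6z)y_n ⇒ h·k2=z(1+5/6z)y_n
  y_{n+1}/y_n = 1 + 1/2z + 1/2z(1+5/6z) = 1 + z + 5/12z²
  R(z) = 1 + z + 5/12z².

Need |R(x)|<1, x<0.
x=-0.42: |R|=0.6535
R=1: x+5/12x²=0 ⇒ x=−12/5=-2.4000; min R=1−1/(4·5/12)=0.4000>−1
Confirm numerically:
  x=-2.137: |R|=0.76582 <1
  x=-2.096: |R|=0.73451 <1
  x=-2.043: |R|=0.69610 <1
  x=-1.734: |R|=0.51882 <1
  x=-2.844: |R|=1.52614 >1
  x=-2.813: |R|=1.48407 >1
Stable set (-2.4000, 0).

left endpoint -2.4000.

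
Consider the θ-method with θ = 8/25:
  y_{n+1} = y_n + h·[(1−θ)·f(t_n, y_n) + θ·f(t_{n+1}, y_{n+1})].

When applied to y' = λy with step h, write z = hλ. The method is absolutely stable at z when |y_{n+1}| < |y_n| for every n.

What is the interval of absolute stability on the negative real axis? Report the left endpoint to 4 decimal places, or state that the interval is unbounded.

On y'=λy, z=hλ:
  y_{n+1} = y_n + z·[17/25·y_n + 8/25·y_{n+1}] ⇒ (1 − 8/25z)y_{n+1} = (1 + 17/25z)y_n
  ⇒ R(z) = (1 + 17/25z)/(1 − 8/25z).

Boundary: |R(x)|=1, x<0.
x=-1.37: |R|=0.0476
R=−1: 1+17/25x = −1+8/25x ⇒ -9/25x=2 ⇒ x=2/(-9/25)=-5.5556
Confirm numerically:
  x=-4.929: |R|=0.91248 <1
  x=-3.530: |R|=0.65759 <1
  x=-3.522: |R|=0.65582 <1
  x=-5.919: |R|=1.04521 >1
  x=-5.911: |R|=1.04425 >1
  x=-5.602: |R|=1.00599 >1
Interval (-5.5556, 0).

(-5.5556, 0).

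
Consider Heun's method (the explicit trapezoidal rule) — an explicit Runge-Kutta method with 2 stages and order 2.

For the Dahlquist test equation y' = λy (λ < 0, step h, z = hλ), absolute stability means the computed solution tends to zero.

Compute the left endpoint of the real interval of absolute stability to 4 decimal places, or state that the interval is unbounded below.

z* = -2.0000.

Test eqn y'=λy, z=hλ:
  order 2, 2-stage ⇒ R(z)=1+z+z^2/2
  (e.g. R(-1.56)=0.65680, |R|=0.65680)

Boundary: |R(x)|=1, x<0.
x=-1.56: |R|=0.6568
|R(-1.77)|=0.7964 |R(-1.05)|=0.5012 |R(-1.01)|=0.5000
Bisect:
  x_lo=-2.4339 |R|=1.5280  x_hi=-0.2244 |R|=0.8008
  mid=-1.32911 |R|=0.55416 →hi
  mid=-1.88149 |R|=0.88851 →hi
  mid=-2.15768 |R|=1.17011 →lo
  mid=-2.01958 |R|=1.01978 →lo
  mid=-1.95054 |R|=0.95176 →hi
  mid=-1.98506 |R|=0.98517 →hi
  mid=-2.00232 |R|=1.00233 →lo
  mid=-1.99369 |R|=0.99371 →hi
  mid=-1.99801 |R|=0.99801 →hi
  mid=-2.00016 |R|=1.00016 →lo
  ...
  [-2.00003,-1.99989] ⇒ x*=-2.0000
Stable set (-2.0000, 0).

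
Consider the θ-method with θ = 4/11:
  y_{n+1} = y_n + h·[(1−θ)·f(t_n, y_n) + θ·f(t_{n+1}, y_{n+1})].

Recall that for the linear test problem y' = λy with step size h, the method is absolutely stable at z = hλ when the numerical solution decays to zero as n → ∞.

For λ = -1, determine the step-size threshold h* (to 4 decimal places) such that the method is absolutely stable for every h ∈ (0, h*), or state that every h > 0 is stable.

Set f=λy, z=hλ:
  y_{n+1} = y_n + z·[7/11·y_n + 4/11·y_{n+1}] ⇒ (1 − 4/11z)y_{n+1} = (1 + 7/11z)y_n
  so R(z) = (1 + 7/11z)/(1 − 4/11z).

Need |R(x)|<1, x<0.
x=-1.53: |R|=0.0169
R=−1: 1+7/11x = −1+4/11x ⇒ -3/11x=2 ⇒ x=2/(-3/11)=-7.3333
Confirm numerically:
  x=-3.836: |R|=0.60173 <1
  x=-3.763: |R|=0.58886 <1
  x=-3.714: |R|=0.58006 <1
  x=-7.852: |R|=1.03669 >1
  x=-7.385: |R|=1.00382 >1
Interval (-7.3333, 0).

(-7.3333,0); λ=-1 ⇒ h* = (22/3)/1 = 7.3333.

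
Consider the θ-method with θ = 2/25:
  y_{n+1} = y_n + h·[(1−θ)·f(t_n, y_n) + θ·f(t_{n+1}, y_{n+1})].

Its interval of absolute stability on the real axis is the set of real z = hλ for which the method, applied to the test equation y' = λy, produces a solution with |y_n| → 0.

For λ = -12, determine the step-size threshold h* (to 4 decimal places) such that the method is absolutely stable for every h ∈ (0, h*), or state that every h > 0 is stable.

(-2.3810,0); λ=-12 ⇒ h* = (50/21)/12 = 0.1984.

Test eqn y'=λy, z=hλ:
  y_{n+1} = y_n + z·[23/25·y_n + 2/25·y_{n+1}] ⇒ (1 − 2/25z)y_{n+1} = (1 + 23/25z)y_n
  so R(z) = (1 + 23/25z)/(1 − 2/25z).

Solve |R(x)|<1 on ℝ⁻.
x=-0.88: |R|=0.1779
R=−1: 1+23/25x = −1+2/25x ⇒ -21/25x=2 ⇒ x=2/(-21/25)=-2.3810
Confirm numerically:
  x=-2.175: |R|=0.85264 <1
  x=-1.976: |R|=0.70627 <1
  x=-1.344: |R|=0.21352 <1
  x=-1.200: |R|=0.09489 <1
  x=-2.798: |R|=1.28625 >1
  x=-2.769: |R|=1.26685 >1
  x=-2.593: |R|=1.14752 >1
So |R|<1 on (-2.3810, 0).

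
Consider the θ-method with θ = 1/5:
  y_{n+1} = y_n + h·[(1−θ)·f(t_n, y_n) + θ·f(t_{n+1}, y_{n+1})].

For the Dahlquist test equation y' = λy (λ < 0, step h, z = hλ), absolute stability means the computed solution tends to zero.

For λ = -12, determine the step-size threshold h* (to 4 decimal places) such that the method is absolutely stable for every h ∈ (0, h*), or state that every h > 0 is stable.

Set f=λy, z=hλ:
  y_{n+1} = y_n + z·[4/5·y_n + 1/5·y_{n+1}] ⇒ (1 − 1/5z)y_{n+1} = (1 + 4/5z)y_n
  R(z) = (1 + 4/5z)/(1 − 1/5z).

Boundary: |R(x)|=1, x<0.
x=-1.76: |R|=0.3018
R=−1: 1+4/5x = −1+1/5x ⇒ -3/5x=2 ⇒ x=2/(-3/5)=-3.3333
Confirm numerically:
  x=-3.215: |R|=0.95679 <1
  x=-3.131: |R|=0.92535 <1
  x=-1.717: |R|=0.27810 <1
  x=-1.475: |R|=0.13900 <1
  x=-3.921: |R|=1.19762 >1
  x=-3.766: |R|=1.14807 >1
  x=-3.438: |R|=1.03721 >1
Interval (-3.3333, 0).

(-3.3333,0); λ=-12 ⇒ h* = (10/3)/12 = 0.2778.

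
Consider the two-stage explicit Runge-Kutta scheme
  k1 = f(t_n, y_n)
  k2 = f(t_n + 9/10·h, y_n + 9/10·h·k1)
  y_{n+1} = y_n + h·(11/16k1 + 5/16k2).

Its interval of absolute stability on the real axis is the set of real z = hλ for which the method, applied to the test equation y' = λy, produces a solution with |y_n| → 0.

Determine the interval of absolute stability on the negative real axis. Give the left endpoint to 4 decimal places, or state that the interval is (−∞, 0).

z∈(-3.5556,0).

On y'=λy, z=hλ:
  k1=λy_n ⇒ h·k1=z·y_n;  k2=λ(1+9/10z)y_n ⇒ h·k2=z(1+9/10z)y_n
  y_{n+1}/y_n = 1 + 11/16z + 5/16z(1+9/10z) = 1 + z + 9/32z²
  Hence R(z) = 1 + z + 9/32z².

Need |R(x)|<1, x<0.
x=-1.43: |R|=0.1451
R=1: x+9/32x²=0 ⇒ x=−32/9=-3.5556; min R=1−1/(4·9/32)=0.1111>−1
Confirm numerically:
  x=-3.152: |R|=0.64225 <1
  x=-2.524: |R|=0.26772 <1
  x=-2.114: |R|=0.14291 <1
  x=-3.895: |R|=1.37185 >1
  x=-3.876: |R|=1.34932 >1
  x=-3.656: |R|=1.10328 >1
Interval (-3.5556, 0).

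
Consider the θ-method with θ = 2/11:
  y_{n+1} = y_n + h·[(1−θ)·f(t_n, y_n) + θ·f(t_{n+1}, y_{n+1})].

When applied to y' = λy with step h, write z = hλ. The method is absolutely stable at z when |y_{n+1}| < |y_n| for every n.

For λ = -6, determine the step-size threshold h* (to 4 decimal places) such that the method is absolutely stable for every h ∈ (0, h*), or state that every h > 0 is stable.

(-3.1429,0); λ=-6 ⇒ h* = (22/7)/6 = 0.5238.

Set f=λy, z=hλ:
  y_{n+1} = y_n + z·[9/11·y_n + 2/11·y_{n+1}] ⇒ (1 − 2/11z)y_{n+1} = (1 + 9/11z)y_n
  Hence R(z) = (1 + 9/11z)/(1 − 2/11z).

Solve |R(x)|<1 on ℝ⁻.
x=-0.42: |R|=0.6098
R=−1: 1+9/11x = −1+2/11x ⇒ -7/11x=2 ⇒ x=2/(-7/11)=-3.1429
Confirm numerically:
  x=-2.406: |R|=0.67379 <1
  x=-1.923: |R|=0.42483 <1
  x=-1.548: |R|=0.20800 <1
  x=-3.628: |R|=1.18602 >1
  x=-3.440: |R|=1.11633 >1
  x=-3.366: |R|=1.08809 >1
Interval (-3.1429, 0).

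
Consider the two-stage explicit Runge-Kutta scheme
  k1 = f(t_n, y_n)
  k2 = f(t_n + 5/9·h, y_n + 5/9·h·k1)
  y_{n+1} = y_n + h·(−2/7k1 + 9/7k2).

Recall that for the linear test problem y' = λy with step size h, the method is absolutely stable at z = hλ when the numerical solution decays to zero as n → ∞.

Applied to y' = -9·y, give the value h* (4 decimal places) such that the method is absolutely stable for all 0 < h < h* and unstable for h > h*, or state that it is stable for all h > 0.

(-1.4000,0); λ=-9 ⇒ h* = (7/5)/9 = 0.1556.

On y'=λy, z=hλ:
  k1=λy_n ⇒ h·k1=z·y_n;  k2=λ(1+5/9z)y_n ⇒ h·k2=z(1+5/9z)y_n
  y_{n+1}/y_n = 1 − 2/7z + 9/7z(1+5/9z) = 1 + z + 5/7z²
  Hence R(z) = 1 + z + 5/7z².

Boundary: |R(x)|=1, x<0.
x=-0.85: |R|=0.6661
R=1: x+5/7x²=0 ⇒ x=−7/5=-1.4000; min R=1−1/(4·5/7)=0.6500>−1
Confirm numerically:
  x=-1.290: |R|=0.89864 <1
  x=-0.938: |R|=0.69046 <1
  x=-0.724: |R|=0.65041 <1
  x=-1.862: |R|=1.61446 >1
  x=-1.616: |R|=1.24933 >1
Stable set (-1.4000, 0).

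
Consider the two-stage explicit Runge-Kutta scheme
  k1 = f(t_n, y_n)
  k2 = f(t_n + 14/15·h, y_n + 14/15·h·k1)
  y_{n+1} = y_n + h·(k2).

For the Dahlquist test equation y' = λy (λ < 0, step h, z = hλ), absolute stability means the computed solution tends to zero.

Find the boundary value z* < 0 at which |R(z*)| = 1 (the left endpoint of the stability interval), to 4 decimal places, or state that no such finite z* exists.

Set f=λy, z=hλ:
  k1=λy_n ⇒ h·k1=z·y_n;  k2=λ(1+14/15z)y_n ⇒ h·k2=z(1+14/15z)y_n
  y_{n+1}/y_n = 1 + z(1+14/15z) = 1 + z + 14/15z²
  Hence R(z) = 1 + z + 14/15z².

Boundary: |R(x)|=1, x<0.
x=-1.57: |R|=1.7306
R=1: x+14/15x²=0 ⇒ x=−15/14=-1.0714; min R=1−1/(4·14/15)=0.7321>−1
Confirm numerically:
  x=-0.955: |R|=0.89622 <1
  x=-0.941: |R|=0.88545 <1
  x=-0.928: |R|=0.87577 <1
  x=-0.614: |R|=0.73786 <1
  x=-1.636: |R|=1.86206 >1
  x=-1.397: |R|=1.42450 >1
  x=-1.185: |R|=1.12561 >1
So |R|<1 on (-1.0714, 0).

z* = -1.0714.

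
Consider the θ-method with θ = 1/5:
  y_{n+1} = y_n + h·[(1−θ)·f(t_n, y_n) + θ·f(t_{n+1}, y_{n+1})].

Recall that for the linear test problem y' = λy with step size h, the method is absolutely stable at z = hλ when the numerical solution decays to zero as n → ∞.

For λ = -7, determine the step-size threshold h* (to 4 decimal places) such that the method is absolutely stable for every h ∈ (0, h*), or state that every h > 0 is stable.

With y'=λy (z=hλ):
  y_{n+1} = y_n + z·[4/5·y_n + 1/5·y_{n+1}] ⇒ (1 − 1/5z)y_{n+1} = (1 + 4/5z)y_n
  so R(z) = (1 + 4/5z)/(1 − 1/5z).

Need |R(x)|<1, x<0.
x=-0.44: |R|=0.5956
R=−1: 1+4/5x = −1+1/5x ⇒ -3/5x=2 ⇒ x=2/(-3/5)=-3.3333
Confirm numerically:
  x=-2.397: |R|=0.62025 <1
  x=-2.042: |R|=0.44987 <1
  x=-1.852: |R|=0.35143 <1
  x=-3.930: |R|=1.20045 >1
  x=-3.730: |R|=1.13631 >1
Stable set (-3.3333, 0).

(-3.3333,0); λ=-7 ⇒ h* = (10/3)/7 = 0.4762.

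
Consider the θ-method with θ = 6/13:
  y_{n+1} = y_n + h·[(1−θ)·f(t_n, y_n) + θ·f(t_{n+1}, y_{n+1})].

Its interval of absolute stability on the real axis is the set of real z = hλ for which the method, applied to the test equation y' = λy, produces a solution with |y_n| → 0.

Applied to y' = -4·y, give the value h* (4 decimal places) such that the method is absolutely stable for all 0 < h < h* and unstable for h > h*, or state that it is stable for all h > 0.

(-26.0000,0); λ=-4 ⇒ h* = (26)/4 = 6.5000.

With y'=λy (z=hλ):
  y_{n+1} = y_n + z·[7/13·y_n + 6/13·y_{n+1}] ⇒ (1 − 6/13z)y_{n+1} = (1 + 7/13z)y_n
  Hence R(z) = (1 + 7/13z)/(1 − 6/13z).

Find x<0 with |R(x)|<1.
x=-1.55: |R|=0.0964
R=−1: 1+7/13x = −1+6/13x ⇒ -1/13x=2 ⇒ x=2/(-1/13)=-26.0000
Confirm numerically:
  x=-25.456: |R|=0.99672 <1
  x=-21.399: |R|=0.96746 <1
  x=-18.824: |R|=0.94302 <1
  x=-18.223: |R|=0.93643 <1
  x=-26.322: |R|=1.00188 >1
  x=-26.210: |R|=1.00123 >1
  x=-26.209: |R|=1.00123 >1
So |R|<1 on (-26.0000, 0).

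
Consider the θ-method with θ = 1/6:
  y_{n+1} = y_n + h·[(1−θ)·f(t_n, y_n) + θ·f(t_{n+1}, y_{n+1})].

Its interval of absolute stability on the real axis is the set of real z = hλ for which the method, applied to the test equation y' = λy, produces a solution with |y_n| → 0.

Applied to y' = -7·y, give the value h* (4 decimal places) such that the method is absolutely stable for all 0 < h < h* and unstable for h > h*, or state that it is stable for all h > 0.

On y'=λy, z=hλ:
  y_{n+1} = y_n + z·[5/6·y_n + 1/6·y_{n+1}] ⇒ (1 − 1/6z)y_{n+1} = (1 + 5/6z)y_n
  R(z) = (1 + 5/6z)/(1 − 1/6z).

Find x<0 with |R(x)|<1.
x=-0.59: |R|=0.4628
R=−1: 1+5/6x = −1+1/6x ⇒ -2/3x=2 ⇒ x=2/(-2/3)=-3.0000
Confirm numerically:
  x=-2.951: |R|=0.97810 <1
  x=-2.780: |R|=0.89977 <1
  x=-1.910: |R|=0.44880 <1
  x=-1.677: |R|=0.31067 <1
  x=-3.124: |R|=1.05436 >1
  x=-3.116: |R|=1.05090 >1
Interval (-3.0000, 0).

(-3.0000,0); λ=-7 ⇒ h* = (3)/7 = 0.4286.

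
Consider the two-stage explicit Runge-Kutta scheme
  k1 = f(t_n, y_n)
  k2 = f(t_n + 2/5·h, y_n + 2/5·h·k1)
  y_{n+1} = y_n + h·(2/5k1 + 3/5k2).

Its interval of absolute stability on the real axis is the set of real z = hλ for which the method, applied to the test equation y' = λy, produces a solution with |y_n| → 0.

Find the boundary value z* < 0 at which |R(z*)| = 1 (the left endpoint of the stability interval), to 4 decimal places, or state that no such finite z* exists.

z* = -4.1667.

Test eqn y'=λy, z=hλ:
  k1=λy_n ⇒ h·k1=z·y_n;  k2=λ(1+2/5z)y_n ⇒ h·k2=z(1+2/5z)y_n
  y_{n+1}/y_n = 1 + 2/5z + 3/5z(1+2/5z) = 1 + z + 6/25z²
  Hence R(z) = 1 + z + 6/25z².

Find x<0 with |R(x)|<1.
x=-0.82: |R|=0.3414
R=1: x+6/25x²=0 ⇒ x=−25/6=-4.1667; min R=1−1/(4·6/25)=-0.0417>−1
Confirm numerically:
  x=-3.987: |R|=0.82808 <1
  x=-3.480: |R|=0.42650 <1
  x=-1.923: |R|=0.03550 <1
  x=-1.706: |R|=0.00750 <1
  x=-4.717: |R|=1.62302 >1
  x=-4.440: |R|=1.29126 >1
Stable set (-4.1667, 0).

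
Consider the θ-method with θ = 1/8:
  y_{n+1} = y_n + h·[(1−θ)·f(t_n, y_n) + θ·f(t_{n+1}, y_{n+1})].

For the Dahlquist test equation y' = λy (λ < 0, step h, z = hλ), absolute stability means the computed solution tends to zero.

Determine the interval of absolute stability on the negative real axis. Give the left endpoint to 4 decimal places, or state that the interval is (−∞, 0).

(-2.6667, 0).

Set f=λy, z=hλ:
  y_{n+1} = y_n + z·[7/8·y_n + 1/8·y_{n+1}] ⇒ (1 − 1/8z)y_{n+1} = (1 + 7/8z)y_n
  R(z) = (1 + 7/8z)/(1 − 1/8z).

Boundary: |R(x)|=1, x<0.
x=-1.37: |R|=0.1697
R=−1: 1+7/8x = −1+1/8x ⇒ -3/4x=2 ⇒ x=2/(-3/4)=-2.6667
Confirm numerically:
  x=-2.604: |R|=0.96454 <1
  x=-2.472: |R|=0.88846 <1
  x=-1.517: |R|=0.27519 <1
  x=-1.468: |R|=0.24039 <1
  x=-3.260: |R|=1.31616 >1
  x=-3.165: |R|=1.26780 >1
  x=-2.965: |R|=1.16325 >1
Stable set (-2.6667, 0).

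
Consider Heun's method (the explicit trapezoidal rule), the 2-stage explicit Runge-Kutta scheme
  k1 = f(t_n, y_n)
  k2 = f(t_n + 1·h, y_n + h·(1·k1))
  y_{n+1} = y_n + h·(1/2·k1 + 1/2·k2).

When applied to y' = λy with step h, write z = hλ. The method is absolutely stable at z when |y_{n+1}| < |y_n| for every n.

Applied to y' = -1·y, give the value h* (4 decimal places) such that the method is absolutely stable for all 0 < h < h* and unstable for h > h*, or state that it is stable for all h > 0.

(-2.0000,0); λ=-1 ⇒ h* = 2.0000.

Test eqn y'=λy, z=hλ:
  order 2, 2-stage ⇒ R(z)=1+z+z^2/2
  (e.g. R(-1.2)=0.52000, |R|=0.52000)

Find x<0 with |R(x)|<1.
x=-1.2: |R|=0.5200
|R(-2.04)|=1.0408 |R(-1.28)|=0.5392 |R(-0.79)|=0.5221
Bisect:
  x_lo=-2.4731 |R|=1.5850  x_hi=-0.3021 |R|=0.7435
  mid=-1.38759 |R|=0.57511 →hi
  mid=-1.93033 |R|=0.93276 →hi
  mid=-2.20170 |R|=1.22204 →lo
  mid=-2.06602 |R|=1.06819 →lo
  mid=-1.99817 |R|=0.99817 →hi
  mid=-2.03209 |R|=1.03261 →lo
  mid=-2.01513 |R|=1.01525 →lo
  mid=-2.00665 |R|=1.00668 →lo
  ...
  [-2.00003,-1.99990] ⇒ x*=-2.0000
Stable set (-2.0000, 0).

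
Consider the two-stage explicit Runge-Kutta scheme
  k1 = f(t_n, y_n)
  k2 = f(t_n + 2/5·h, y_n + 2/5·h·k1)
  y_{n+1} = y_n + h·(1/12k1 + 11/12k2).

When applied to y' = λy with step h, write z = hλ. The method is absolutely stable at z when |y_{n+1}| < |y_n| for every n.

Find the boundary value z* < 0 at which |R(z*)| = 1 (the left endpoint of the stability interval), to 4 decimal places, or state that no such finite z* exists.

With y'=λy (z=hλ):
  k1=λy_n ⇒ h·k1=z·y_n;  k2=λ(1+2/5z)y_n ⇒ h·k2=z(1+2/5z)y_n
  y_{n+1}/y_n = 1 + 1/12z + 11/12z(1+2/5z) = 1 + z + 11/30z²
  so R(z) = 1 + z + 11/30z².

Boundary: |R(x)|=1, x<0.
x=-1.37: |R|=0.3182
R=1: x+11/30x²=0 ⇒ x=−30/11=-2.7273; min R=1−1/(4·11/30)=0.3182>−1
Confirm numerically:
  x=-2.512: |R|=0.80172 <1
  x=-2.391: |R|=0.70519 <1
  x=-2.340: |R|=0.66772 <1
  x=-1.157: |R|=0.33384 <1
  x=-3.247: |R|=1.61877 >1
  x=-3.179: |R|=1.52655 >1
  x=-2.956: |R|=1.24791 >1
Stable set (-2.7273, 0).

left endpoint -2.7273.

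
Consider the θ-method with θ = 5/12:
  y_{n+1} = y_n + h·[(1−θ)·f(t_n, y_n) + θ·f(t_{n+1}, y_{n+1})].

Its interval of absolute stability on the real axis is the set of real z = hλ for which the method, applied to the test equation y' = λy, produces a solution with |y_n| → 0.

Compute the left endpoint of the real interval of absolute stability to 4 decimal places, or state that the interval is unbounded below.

left endpoint -12.0000.

On y'=λy, z=hλ:
  y_{n+1} = y_n + z·[7/12·y_n + 5/12·y_{n+1}] ⇒ (1 − 5/12z)y_{n+1} = (1 + 7/12z)y_n
  so R(z) = (1 + 7/12z)/(1 − 5/12z).

Need |R(x)|<1, x<0.
x=-1.25: |R|=0.1781
R=−1: 1+7/12x = −1+5/12x ⇒ -1/6x=2 ⇒ x=2/(-1/6)=-12.0000
Confirm numerically:
  x=-11.792: |R|=0.99414 <1
  x=-9.615: |R|=0.92060 <1
  x=-8.015: |R|=0.84695 <1
  x=-4.955: |R|=0.61686 <1
  x=-12.540: |R|=1.01446 >1
  x=-12.338: |R|=1.00917 >1
Interval (-12.0000, 0).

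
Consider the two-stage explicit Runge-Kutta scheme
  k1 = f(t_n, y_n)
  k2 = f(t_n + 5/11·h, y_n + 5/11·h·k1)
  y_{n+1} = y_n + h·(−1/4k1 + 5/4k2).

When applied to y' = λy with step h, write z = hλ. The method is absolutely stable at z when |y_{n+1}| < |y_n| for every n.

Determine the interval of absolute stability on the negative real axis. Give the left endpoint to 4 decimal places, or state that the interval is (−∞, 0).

(-1.7600, 0).

Test eqn y'=λy, z=hλ:
  k1=λy_n ⇒ h·k1=z·y_n;  k2=λ(1+5/11z)y_n ⇒ h·k2=z(1+5/11z)y_n
  y_{n+1}/y_n = 1 − 1/4z + 5/4z(1+5/11z) = 1 + z + 25/44z²
  ⇒ R(z) = 1 + z + 25/44z².

Boundary: |R(x)|=1, x<0.
x=-0.71: |R|=0.5764
R=1: x+25/44x²=0 ⇒ x=−44/25=-1.7600; min R=1−1/(4·25/44)=0.5600>−1
Confirm numerically:
  x=-1.474: |R|=0.76048 <1
  x=-1.293: |R|=0.65691 <1
  x=-1.159: |R|=0.60423 <1
  x=-2.239: |R|=1.60936 >1
  x=-2.187: |R|=1.53060 >1
  x=-2.046: |R|=1.33248 >1
Interval (-1.7600, 0).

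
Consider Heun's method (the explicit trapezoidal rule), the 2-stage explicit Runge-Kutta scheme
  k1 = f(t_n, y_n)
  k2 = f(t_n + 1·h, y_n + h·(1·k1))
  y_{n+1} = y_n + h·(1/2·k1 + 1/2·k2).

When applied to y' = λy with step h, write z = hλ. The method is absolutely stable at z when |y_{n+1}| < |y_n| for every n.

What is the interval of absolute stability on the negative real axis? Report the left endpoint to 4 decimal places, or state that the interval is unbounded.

z∈(-2.0000,0).

Test eqn y'=λy, z=hλ:
  order 2, 2-stage ⇒ R(z)=1+z+z^2/2
  (e.g. R(-0.58)=0.58820, |R|=0.58820)

Find x<0 with |R(x)|<1.
x=-0.58: |R|=0.5882
|R(-2.38)|=1.4522 |R(-2.08)|=1.0832 |R(-1.92)|=0.9232
Bisect:
  x_lo=-2.7736 |R|=2.0727  x_hi=-0.2155 |R|=0.8077
  mid=-1.49451 |R|=0.62227 →hi
  mid=-2.13403 |R|=1.14301 →lo
  mid=-1.81427 |R|=0.83152 →hi
  mid=-1.97415 |R|=0.97448 →hi
  mid=-2.05409 |R|=1.05555 →lo
  mid=-2.01412 |R|=1.01422 →lo
  mid=-1.99413 |R|=0.99415 →hi
  mid=-2.00413 |R|=1.00414 →lo
  mid=-1.99913 |R|=0.99913 →hi
  ...
  [-2.00007,-1.99991] ⇒ x*=-2.0000
Interval (-2.0000, 0).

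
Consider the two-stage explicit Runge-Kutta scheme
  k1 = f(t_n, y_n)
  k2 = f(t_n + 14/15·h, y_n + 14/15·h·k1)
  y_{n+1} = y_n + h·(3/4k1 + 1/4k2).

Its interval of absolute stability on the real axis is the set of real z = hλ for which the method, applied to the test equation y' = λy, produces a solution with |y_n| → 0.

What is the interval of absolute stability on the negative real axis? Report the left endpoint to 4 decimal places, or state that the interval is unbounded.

With y'=λy (z=hλ):
  k1=λy_n ⇒ h·k1=z·y_n;  k2=λ(1+14/15z)y_n ⇒ h·k2=z(1+14/15z)y_n
  y_{n+1}/y_n = 1 + 3/4z + 1/4z(1+14/15z) = 1 + z + 7/30z²
  ⇒ R(z) = 1 + z + 7/30z².

Solve |R(x)|<1 on ℝ⁻.
x=-1.68: |R|=0.0214
R=1: x+7/30x²=0 ⇒ x=−30/7=-4.2857; min R=1−1/(4·7/30)=-0.0714>−1
Confirm numerically:
  x=-4.192: |R|=0.90833 <1
  x=-2.297: |R|=0.06588 <1
  x=-1.940: |R|=0.06183 <1
  x=-1.820: |R|=0.04711 <1
  x=-4.688: |R|=1.44005 >1
  x=-4.656: |R|=1.40228 >1
Interval (-4.2857, 0).

z∈(-4.2857,0).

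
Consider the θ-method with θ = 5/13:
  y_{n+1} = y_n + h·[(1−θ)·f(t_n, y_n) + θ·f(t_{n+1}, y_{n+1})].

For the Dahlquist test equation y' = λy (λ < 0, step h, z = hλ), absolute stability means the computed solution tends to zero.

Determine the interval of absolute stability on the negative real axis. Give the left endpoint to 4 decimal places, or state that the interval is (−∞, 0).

With y'=λy (z=hλ):
  y_{n+1} = y_n + z·[8/13·y_n + 5/13·y_{n+1}] ⇒ (1 − 5/13z)y_{n+1} = (1 + 8/13z)y_n
  Hence R(z) = (1 + 8/13z)/(1 − 5/13z).

Find x<0 with |R(x)|<1.
x=-1.4: |R|=0.0900
R=−1: 1+8/13x = −1+5/13x ⇒ -3/13x=2 ⇒ x=2/(-3/13)=-8.6667
Confirm numerically:
  x=-6.779: |R|=0.87924 <1
  x=-4.528: |R|=0.65163 <1
  x=-4.016: |R|=0.57823 <1
  x=-3.874: |R|=0.55582 <1
  x=-8.992: |R|=1.01684 >1
  x=-8.774: |R|=1.00566 >1
Interval (-8.6667, 0).

z∈(-8.6667,0).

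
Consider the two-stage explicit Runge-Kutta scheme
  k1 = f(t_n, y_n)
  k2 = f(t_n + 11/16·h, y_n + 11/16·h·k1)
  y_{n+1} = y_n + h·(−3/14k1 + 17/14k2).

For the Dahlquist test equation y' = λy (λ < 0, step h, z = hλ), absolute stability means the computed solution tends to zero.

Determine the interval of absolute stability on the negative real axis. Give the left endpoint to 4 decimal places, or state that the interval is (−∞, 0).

Test eqn y'=λy, z=hλ:
  k1=λy_n ⇒ h·k1=z·y_n;  k2=λ(1+11/16z)y_n ⇒ h·k2=z(1+11/16z)y_n
  y_{n+1}/y_n = 1 − 3/14z + 17/14z(1+11/16z) = 1 + z + 187/224z²
  ⇒ R(z) = 1 + z + 187/224z².

Find x<0 with |R(x)|<1.
x=-0.69: |R|=0.7075
R=1: x+187/224x²=0 ⇒ x=−224/187=-1.1979; min R=1−1/(4·187/224)=0.7005>−1
Confirm numerically:
  x=-1.096: |R|=0.90680 <1
  x=-1.024: |R|=0.85137 <1
  x=-1.012: |R|=0.84298 <1
  x=-1.650: |R|=1.62280 >1
  x=-1.599: |R|=1.53547 >1
Stable set (-1.1979, 0).

z∈(-1.1979,0).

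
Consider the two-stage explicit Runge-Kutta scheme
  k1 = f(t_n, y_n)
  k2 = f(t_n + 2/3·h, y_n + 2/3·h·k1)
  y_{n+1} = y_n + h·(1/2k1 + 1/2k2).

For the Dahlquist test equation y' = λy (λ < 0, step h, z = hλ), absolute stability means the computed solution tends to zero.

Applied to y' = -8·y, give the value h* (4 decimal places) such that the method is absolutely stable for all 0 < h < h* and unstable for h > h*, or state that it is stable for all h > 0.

(-3.0000,0); λ=-8 ⇒ h* = (3)/8 = 0.3750.

Test eqn y'=λy, z=hλ:
  k1=λy_n ⇒ h·k1=z·y_n;  k2=λ(1+2/3z)y_n ⇒ h·k2=z(1+2/3z)y_n
  y_{n+1}/y_n = 1 + 1/2z + 1/2z(1+2/3z) = 1 + z + 1/3z²
  ⇒ R(z) = 1 + z + 1/3z².

Solve |R(x)|<1 on ℝ⁻.
x=-1.64: |R|=0.2565
R=1: x+1/3x²=0 ⇒ x=−3=-3.0000; min R=1−1/(4·1/3)=0.2500>−1
Confirm numerically:
  x=-2.839: |R|=0.84764 <1
  x=-2.755: |R|=0.77501 <1
  x=-1.521: |R|=0.25015 <1
  x=-1.469: |R|=0.25032 <1
  x=-3.213: |R|=1.22812 >1
  x=-3.111: |R|=1.11511 >1
  x=-3.100: |R|=1.10333 >1
So |R|<1 on (-3.0000, 0).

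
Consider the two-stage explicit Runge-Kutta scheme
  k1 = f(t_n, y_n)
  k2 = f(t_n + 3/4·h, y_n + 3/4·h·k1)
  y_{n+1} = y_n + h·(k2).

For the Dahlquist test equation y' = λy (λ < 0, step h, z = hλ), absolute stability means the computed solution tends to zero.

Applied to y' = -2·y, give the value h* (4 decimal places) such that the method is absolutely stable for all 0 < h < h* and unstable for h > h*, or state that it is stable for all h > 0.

(-1.3333,0); λ=-2 ⇒ h* = (4/3)/2 = 0.6667.

Test eqn y'=λy, z=hλ:
  k1=λy_n ⇒ h·k1=z·y_n;  k2=λ(1+3/4z)y_n ⇒ h·k2=z(1+3/4z)y_n
  y_{n+1}/y_n = 1 + z(1+3/4z) = 1 + z + 3/4z²
  Hence R(z) = 1 + z + 3/4z².

Solve |R(x)|<1 on ℝ⁻.
x=-0.71: |R|=0.6681
R=1: x+3/4x²=0 ⇒ x=−4/3=-1.3333; min R=1−1/(4·3/4)=0.6667>−1
Confirm numerically:
  x=-1.206: |R|=0.88483 <1
  x=-1.069: |R|=0.78807 <1
  x=-0.840: |R|=0.68920 <1
  x=-1.710: |R|=1.48307 >1
  x=-1.461: |R|=1.13989 >1
  x=-1.376: |R|=1.04403 >1
Stable set (-1.3333, 0).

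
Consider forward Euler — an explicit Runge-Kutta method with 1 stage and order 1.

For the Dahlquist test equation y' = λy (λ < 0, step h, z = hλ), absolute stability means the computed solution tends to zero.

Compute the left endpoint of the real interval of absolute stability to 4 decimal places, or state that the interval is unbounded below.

z* = -2.0000.

Set f=λy, z=hλ:
  order 1, 1-stage ⇒ R(z)=1+z
  (e.g. R(-0.32)=0.68000, |R|=0.68000)

Boundary: |R(x)|=1, x<0.
x=-0.32: |R|=0.6800
|R(-2.07)|=1.0700 |R(-1.72)|=0.7200 |R(-1.32)|=0.3200
Bisect:
  x_lo=-2.5233 |R|=1.5233  x_hi=-0.1524 |R|=0.8476
  mid=-1.33784 |R|=0.33784 →hi
  mid=-1.93058 |R|=0.93058 →hi
  mid=-2.22695 |R|=1.22695 →lo
  mid=-2.07877 |R|=1.07877 →lo
  mid=-2.00467 |R|=1.00467 →lo
  mid=-1.96763 |R|=0.96763 →hi
  mid=-1.98615 |R|=0.98615 →hi
  mid=-1.99541 |R|=0.99541 →hi
  mid=-2.00004 |R|=1.00004 →lo
  ...
  [-2.00004,-1.99990] ⇒ x*=-2.0000
Interval (-2.0000, 0).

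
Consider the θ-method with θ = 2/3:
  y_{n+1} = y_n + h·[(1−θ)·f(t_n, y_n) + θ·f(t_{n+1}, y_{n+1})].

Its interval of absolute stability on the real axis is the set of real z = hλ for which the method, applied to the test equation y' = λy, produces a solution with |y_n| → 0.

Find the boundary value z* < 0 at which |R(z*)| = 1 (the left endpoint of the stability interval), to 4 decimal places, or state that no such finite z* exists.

On y'=λy, z=hλ:
  y_{n+1} = y_n + z·[1/3·y_n + 2/3·y_{n+1}] ⇒ (1 − 2/3z)y_{n+1} = (1 + 1/3z)y_n
  so R(z) = (1 + 1/3z)/(1 − 2/3z).

Need |R(x)|<1, x<0.
x=-0.32: |R|=0.7363
x=-2: |R|=0.1429
x=-10: |R|=0.3043
x=-100: |R|=0.4778
θ=2/3≥1/2 ⇒ |1+1/3x|<|1−2/3x| ∀x<0 ⇒ stable on all of ℝ⁻.

unbounded; (−∞, 0).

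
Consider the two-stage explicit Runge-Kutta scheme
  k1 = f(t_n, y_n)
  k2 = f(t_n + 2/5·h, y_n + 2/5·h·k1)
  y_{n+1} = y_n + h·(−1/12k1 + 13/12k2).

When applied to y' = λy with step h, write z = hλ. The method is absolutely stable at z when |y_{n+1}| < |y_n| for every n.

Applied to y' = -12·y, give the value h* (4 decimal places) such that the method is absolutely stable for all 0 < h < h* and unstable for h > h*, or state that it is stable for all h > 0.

Test eqn y'=λy, z=hλ:
  k1=λy_n ⇒ h·k1=z·y_n;  k2=λ(1+2/5z)y_n ⇒ h·k2=z(1+2/5z)y_n
  y_{n+1}/y_n = 1 − 1/12z + 13/12z(1+2/5z) = 1 + z + 13/30z²
  Hence R(z) = 1 + z + 13/30z².

Need |R(x)|<1, x<0.
x=-0.34: |R|=0.7101
R=1: x+13/30x²=0 ⇒ x=−30/13=-2.3077; min R=1−1/(4·13/30)=0.4231>−1
Confirm numerically:
  x=-1.236: |R|=0.42600 <1
  x=-1.140: |R|=0.42316 <1
  x=-1.092: |R|=0.42473 <1
  x=-2.795: |R|=1.59021 >1
  x=-2.672: |R|=1.42182 >1
  x=-2.600: |R|=1.32933 >1
So |R|<1 on (-2.3077, 0).

(-2.3077,0); λ=-12 ⇒ h* = (30/13)/12 = 0.1923.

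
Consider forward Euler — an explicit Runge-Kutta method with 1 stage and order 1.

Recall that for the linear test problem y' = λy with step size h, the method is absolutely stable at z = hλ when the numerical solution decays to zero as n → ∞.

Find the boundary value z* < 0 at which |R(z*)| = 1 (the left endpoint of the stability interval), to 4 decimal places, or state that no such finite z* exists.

z* = -2.0000.

On y'=λy, z=hλ:
  order 1, 1-stage ⇒ R(z)=1+z
  (e.g. R(-1.39)=-0.39000, |R|=0.39000)

Find x<0 with |R(x)|<1.
x=-1.39: |R|=0.3900
|R(-1.05)|=0.0500 |R(-0.93)|=0.0700 |R(-0.74)|=0.2600
Bisect:
  x_lo=-2.7571 |R|=1.7571  x_hi=-0.2313 |R|=0.7687
  mid=-1.49420 |R|=0.49420 →hi
  mid=-2.12563 |R|=1.12563 →lo
  mid=-1.80992 |R|=0.80992 →hi
  mid=-1.96778 |R|=0.96778 →hi
  mid=-2.04671 |R|=1.04671 →lo
  mid=-2.00724 |R|=1.00724 →lo
  mid=-1.98751 |R|=0.98751 →hi
  mid=-1.99738 |R|=0.99738 →hi
  mid=-2.00231 |R|=1.00231 →lo
  ...
  [-2.00015,-2.00000] ⇒ x*=-2.0000
So |R|<1 on (-2.0000, 0).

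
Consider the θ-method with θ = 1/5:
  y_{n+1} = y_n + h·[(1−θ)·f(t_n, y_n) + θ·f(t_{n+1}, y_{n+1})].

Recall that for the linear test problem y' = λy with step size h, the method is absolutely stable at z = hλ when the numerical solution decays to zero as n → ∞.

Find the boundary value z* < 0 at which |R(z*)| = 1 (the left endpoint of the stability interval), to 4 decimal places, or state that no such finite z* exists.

Set f=λy, z=hλ:
  y_{n+1} = y_n + z·[4/5·y_n + 1/5·y_{n+1}] ⇒ (1 − 1/5z)y_{n+1} = (1 + 4/5z)y_n
  Hence R(z) = (1 + 4/5z)/(1 − 1/5z).

Need |R(x)|<1, x<0.
x=-0.47: |R|=0.5704
R=−1: 1+4/5x = −1+1/5x ⇒ -3/5x=2 ⇒ x=2/(-3/5)=-3.3333
Confirm numerically:
  x=-2.859: |R|=0.81893 <1
  x=-2.801: |R|=0.79528 <1
  x=-1.824: |R|=0.33646 <1
  x=-1.665: |R|=0.24906 <1
  x=-3.795: |R|=1.15748 >1
  x=-3.775: |R|=1.15100 >1
So |R|<1 on (-3.3333, 0).

left endpoint -3.3333.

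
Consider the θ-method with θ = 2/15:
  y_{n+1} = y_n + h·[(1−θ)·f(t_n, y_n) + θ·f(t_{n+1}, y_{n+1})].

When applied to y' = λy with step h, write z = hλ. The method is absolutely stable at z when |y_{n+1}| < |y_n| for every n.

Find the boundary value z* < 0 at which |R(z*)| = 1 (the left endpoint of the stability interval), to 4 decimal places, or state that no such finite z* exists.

Set f=λy, z=hλ:
  y_{n+1} = y_n + z·[13/15·y_n + 2/15·y_{n+1}] ⇒ (1 − 2/15z)y_{n+1} = (1 + 13/15z)y_n
  so R(z) = (1 + 13/15z)/(1 − 2/15z).

Solve |R(x)|<1 on ℝ⁻.
x=-1.28: |R|=0.0934
R=−1: 1+13/15x = −1+2/15x ⇒ -11/15x=2 ⇒ x=2/(-11/15)=-2.7273
Confirm numerically:
  x=-2.348: |R|=0.78818 <1
  x=-1.795: |R|=0.44836 <1
  x=-1.506: |R|=0.25416 <1
  x=-3.098: |R|=1.19239 >1
  x=-3.097: |R|=1.19189 >1
Stable set (-2.7273, 0).

left endpoint -2.7273.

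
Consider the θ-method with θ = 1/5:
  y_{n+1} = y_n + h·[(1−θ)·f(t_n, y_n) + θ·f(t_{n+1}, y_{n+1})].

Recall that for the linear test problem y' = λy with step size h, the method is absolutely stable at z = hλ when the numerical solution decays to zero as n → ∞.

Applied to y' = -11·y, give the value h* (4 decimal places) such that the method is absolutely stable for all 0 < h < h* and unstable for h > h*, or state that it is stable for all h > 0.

(-3.3333,0); λ=-11 ⇒ h* = (10/3)/11 = 0.3030.

With y'=λy (z=hλ):
  y_{n+1} = y_n + z·[4/5·y_n + 1/5·y_{n+1}] ⇒ (1 − 1/5z)y_{n+1} = (1 + 4/5z)y_n
  Hence R(z) = (1 + 4/5z)/(1 − 1/5z).

Need |R(x)|<1, x<0.
x=-1.45: |R|=0.1240
R=−1: 1+4/5x = −1+1/5x ⇒ -3/5x=2 ⇒ x=2/(-3/5)=-3.3333
Confirm numerically:
  x=-2.297: |R|=0.57393 <1
  x=-1.458: |R|=0.12883 <1
  x=-1.391: |R|=0.08825 <1
  x=-3.767: |R|=1.14840 >1
  x=-3.673: |R|=1.11749 >1
  x=-3.504: |R|=1.06021 >1
Stable set (-3.3333, 0).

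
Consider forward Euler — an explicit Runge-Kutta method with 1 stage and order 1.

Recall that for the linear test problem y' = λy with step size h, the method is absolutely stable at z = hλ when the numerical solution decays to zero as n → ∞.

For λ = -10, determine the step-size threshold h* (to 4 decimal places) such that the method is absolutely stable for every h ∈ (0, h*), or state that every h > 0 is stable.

(-2.0000,0); λ=-10 ⇒ h* = 0.2000.

Test eqn y'=λy, z=hλ:
  order 1, 1-stage ⇒ R(z)=1+z
  (e.g. R(-0.7)=0.30000, |R|=0.30000)

Need |R(x)|<1, x<0.
x=-0.7: |R|=0.3000
|R(-1.54)|=0.5400 |R(-1.09)|=0.0900 |R(-0.89)|=0.1100
Bisect:
  x_lo=-2.8672 |R|=1.8672  x_hi=-0.0664 |R|=0.9336
  mid=-1.46679 |R|=0.46679 →hi
  mid=-2.16698 |R|=1.16698 →lo
  mid=-1.81689 |R|=0.81689 →hi
  mid=-1.99194 |R|=0.99194 →hi
  mid=-2.07946 |R|=1.07946 →lo
  mid=-2.03570 |R|=1.03570 →lo
  mid=-2.01382 |R|=1.01382 →lo
  mid=-2.00288 |R|=1.00288 →lo
  mid=-1.99741 |R|=0.99741 →hi
  mid=-2.00014 |R|=1.00014 →lo
  ...
  [-2.00014,-1.99997] ⇒ x*=-2.0000
Stable set (-2.0000, 0).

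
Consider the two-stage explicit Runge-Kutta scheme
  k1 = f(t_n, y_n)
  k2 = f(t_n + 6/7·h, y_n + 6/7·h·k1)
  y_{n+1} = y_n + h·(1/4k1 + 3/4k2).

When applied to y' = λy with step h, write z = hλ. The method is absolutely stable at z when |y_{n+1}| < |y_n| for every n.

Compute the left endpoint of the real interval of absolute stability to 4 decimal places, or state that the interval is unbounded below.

On y'=λy, z=hλ:
  k1=λy_n ⇒ h·k1=z·y_n;  k2=λ(1+6/7z)y_n ⇒ h·k2=z(1+6/7z)y_n
  y_{n+1}/y_n = 1 + 1/4z + 3/4z(1+6/7z) = 1 + z + 9/14z²
  R(z) = 1 + z + 9/14z².

Boundary: |R(x)|=1, x<0.
x=-0.98: |R|=0.6374
R=1: x+9/14x²=0 ⇒ x=−14/9=-1.5556; min R=1−1/(4·9/14)=0.6111>−1
Confirm numerically:
  x=-1.350: |R|=0.82161 <1
  x=-1.054: |R|=0.66016 <1
  x=-1.046: |R|=0.65736 <1
  x=-1.028: |R|=0.65136 <1
  x=-1.627: |R|=1.07473 >1
  x=-1.602: |R|=1.04783 >1
Stable set (-1.5556, 0).

left endpoint -1.5556.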